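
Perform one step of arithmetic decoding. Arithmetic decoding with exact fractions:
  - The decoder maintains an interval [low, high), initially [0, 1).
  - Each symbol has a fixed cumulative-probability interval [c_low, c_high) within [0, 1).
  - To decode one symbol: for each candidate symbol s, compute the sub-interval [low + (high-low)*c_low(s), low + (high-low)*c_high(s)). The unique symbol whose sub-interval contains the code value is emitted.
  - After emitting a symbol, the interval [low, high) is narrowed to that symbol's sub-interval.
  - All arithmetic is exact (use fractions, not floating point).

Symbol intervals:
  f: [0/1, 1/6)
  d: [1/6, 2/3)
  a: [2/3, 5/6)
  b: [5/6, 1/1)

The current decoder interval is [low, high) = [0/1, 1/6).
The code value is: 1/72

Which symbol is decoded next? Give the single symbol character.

Answer: f

Derivation:
Interval width = high − low = 1/6 − 0/1 = 1/6
Scaled code = (code − low) / width = (1/72 − 0/1) / 1/6 = 1/12
  f: [0/1, 1/6) ← scaled code falls here ✓
  d: [1/6, 2/3) 
  a: [2/3, 5/6) 
  b: [5/6, 1/1) 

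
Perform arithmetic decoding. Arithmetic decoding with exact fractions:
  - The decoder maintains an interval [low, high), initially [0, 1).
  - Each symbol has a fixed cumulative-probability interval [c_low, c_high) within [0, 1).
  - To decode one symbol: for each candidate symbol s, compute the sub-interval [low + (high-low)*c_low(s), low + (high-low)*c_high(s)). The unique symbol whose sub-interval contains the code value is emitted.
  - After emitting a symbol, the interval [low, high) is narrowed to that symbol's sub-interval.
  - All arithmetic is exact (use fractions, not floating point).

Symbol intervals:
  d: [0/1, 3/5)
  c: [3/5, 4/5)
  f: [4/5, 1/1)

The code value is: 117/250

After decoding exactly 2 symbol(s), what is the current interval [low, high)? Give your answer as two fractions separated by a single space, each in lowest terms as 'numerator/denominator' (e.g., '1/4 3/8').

Answer: 9/25 12/25

Derivation:
Step 1: interval [0/1, 1/1), width = 1/1 - 0/1 = 1/1
  'd': [0/1 + 1/1*0/1, 0/1 + 1/1*3/5) = [0/1, 3/5) <- contains code 117/250
  'c': [0/1 + 1/1*3/5, 0/1 + 1/1*4/5) = [3/5, 4/5)
  'f': [0/1 + 1/1*4/5, 0/1 + 1/1*1/1) = [4/5, 1/1)
  emit 'd', narrow to [0/1, 3/5)
Step 2: interval [0/1, 3/5), width = 3/5 - 0/1 = 3/5
  'd': [0/1 + 3/5*0/1, 0/1 + 3/5*3/5) = [0/1, 9/25)
  'c': [0/1 + 3/5*3/5, 0/1 + 3/5*4/5) = [9/25, 12/25) <- contains code 117/250
  'f': [0/1 + 3/5*4/5, 0/1 + 3/5*1/1) = [12/25, 3/5)
  emit 'c', narrow to [9/25, 12/25)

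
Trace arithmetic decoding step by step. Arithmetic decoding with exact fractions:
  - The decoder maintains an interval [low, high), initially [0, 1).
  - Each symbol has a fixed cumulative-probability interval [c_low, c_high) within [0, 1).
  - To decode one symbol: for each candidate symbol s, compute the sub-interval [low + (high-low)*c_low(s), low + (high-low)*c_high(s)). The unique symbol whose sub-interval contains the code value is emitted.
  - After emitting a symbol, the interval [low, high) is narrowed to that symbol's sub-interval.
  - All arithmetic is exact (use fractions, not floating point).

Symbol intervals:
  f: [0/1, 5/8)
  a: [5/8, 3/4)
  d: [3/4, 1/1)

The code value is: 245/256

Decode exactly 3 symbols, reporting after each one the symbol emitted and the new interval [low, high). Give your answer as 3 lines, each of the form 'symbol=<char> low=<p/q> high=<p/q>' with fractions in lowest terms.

Step 1: interval [0/1, 1/1), width = 1/1 - 0/1 = 1/1
  'f': [0/1 + 1/1*0/1, 0/1 + 1/1*5/8) = [0/1, 5/8)
  'a': [0/1 + 1/1*5/8, 0/1 + 1/1*3/4) = [5/8, 3/4)
  'd': [0/1 + 1/1*3/4, 0/1 + 1/1*1/1) = [3/4, 1/1) <- contains code 245/256
  emit 'd', narrow to [3/4, 1/1)
Step 2: interval [3/4, 1/1), width = 1/1 - 3/4 = 1/4
  'f': [3/4 + 1/4*0/1, 3/4 + 1/4*5/8) = [3/4, 29/32)
  'a': [3/4 + 1/4*5/8, 3/4 + 1/4*3/4) = [29/32, 15/16)
  'd': [3/4 + 1/4*3/4, 3/4 + 1/4*1/1) = [15/16, 1/1) <- contains code 245/256
  emit 'd', narrow to [15/16, 1/1)
Step 3: interval [15/16, 1/1), width = 1/1 - 15/16 = 1/16
  'f': [15/16 + 1/16*0/1, 15/16 + 1/16*5/8) = [15/16, 125/128) <- contains code 245/256
  'a': [15/16 + 1/16*5/8, 15/16 + 1/16*3/4) = [125/128, 63/64)
  'd': [15/16 + 1/16*3/4, 15/16 + 1/16*1/1) = [63/64, 1/1)
  emit 'f', narrow to [15/16, 125/128)

Answer: symbol=d low=3/4 high=1/1
symbol=d low=15/16 high=1/1
symbol=f low=15/16 high=125/128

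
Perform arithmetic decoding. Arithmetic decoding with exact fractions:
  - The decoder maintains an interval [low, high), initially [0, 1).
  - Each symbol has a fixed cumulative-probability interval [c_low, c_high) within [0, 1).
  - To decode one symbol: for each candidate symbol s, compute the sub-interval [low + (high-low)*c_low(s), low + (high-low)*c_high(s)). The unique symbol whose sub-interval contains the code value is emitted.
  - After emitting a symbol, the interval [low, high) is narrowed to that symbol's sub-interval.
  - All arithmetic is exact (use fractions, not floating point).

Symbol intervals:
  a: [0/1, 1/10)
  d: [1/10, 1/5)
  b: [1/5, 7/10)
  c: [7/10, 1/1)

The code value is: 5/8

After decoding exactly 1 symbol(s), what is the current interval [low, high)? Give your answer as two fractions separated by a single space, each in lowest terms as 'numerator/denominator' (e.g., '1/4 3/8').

Step 1: interval [0/1, 1/1), width = 1/1 - 0/1 = 1/1
  'a': [0/1 + 1/1*0/1, 0/1 + 1/1*1/10) = [0/1, 1/10)
  'd': [0/1 + 1/1*1/10, 0/1 + 1/1*1/5) = [1/10, 1/5)
  'b': [0/1 + 1/1*1/5, 0/1 + 1/1*7/10) = [1/5, 7/10) <- contains code 5/8
  'c': [0/1 + 1/1*7/10, 0/1 + 1/1*1/1) = [7/10, 1/1)
  emit 'b', narrow to [1/5, 7/10)

Answer: 1/5 7/10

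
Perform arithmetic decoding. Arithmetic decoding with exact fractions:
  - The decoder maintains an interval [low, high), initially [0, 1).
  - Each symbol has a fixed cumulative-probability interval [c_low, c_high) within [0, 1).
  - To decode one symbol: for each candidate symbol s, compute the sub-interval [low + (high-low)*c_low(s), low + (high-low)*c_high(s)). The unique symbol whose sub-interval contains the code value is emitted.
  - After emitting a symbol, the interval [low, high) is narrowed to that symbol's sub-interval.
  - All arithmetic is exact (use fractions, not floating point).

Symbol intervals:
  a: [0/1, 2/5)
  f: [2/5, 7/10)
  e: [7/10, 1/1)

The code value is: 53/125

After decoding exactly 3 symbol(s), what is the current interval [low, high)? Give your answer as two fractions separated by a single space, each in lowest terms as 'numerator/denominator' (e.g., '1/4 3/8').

Answer: 2/5 56/125

Derivation:
Step 1: interval [0/1, 1/1), width = 1/1 - 0/1 = 1/1
  'a': [0/1 + 1/1*0/1, 0/1 + 1/1*2/5) = [0/1, 2/5)
  'f': [0/1 + 1/1*2/5, 0/1 + 1/1*7/10) = [2/5, 7/10) <- contains code 53/125
  'e': [0/1 + 1/1*7/10, 0/1 + 1/1*1/1) = [7/10, 1/1)
  emit 'f', narrow to [2/5, 7/10)
Step 2: interval [2/5, 7/10), width = 7/10 - 2/5 = 3/10
  'a': [2/5 + 3/10*0/1, 2/5 + 3/10*2/5) = [2/5, 13/25) <- contains code 53/125
  'f': [2/5 + 3/10*2/5, 2/5 + 3/10*7/10) = [13/25, 61/100)
  'e': [2/5 + 3/10*7/10, 2/5 + 3/10*1/1) = [61/100, 7/10)
  emit 'a', narrow to [2/5, 13/25)
Step 3: interval [2/5, 13/25), width = 13/25 - 2/5 = 3/25
  'a': [2/5 + 3/25*0/1, 2/5 + 3/25*2/5) = [2/5, 56/125) <- contains code 53/125
  'f': [2/5 + 3/25*2/5, 2/5 + 3/25*7/10) = [56/125, 121/250)
  'e': [2/5 + 3/25*7/10, 2/5 + 3/25*1/1) = [121/250, 13/25)
  emit 'a', narrow to [2/5, 56/125)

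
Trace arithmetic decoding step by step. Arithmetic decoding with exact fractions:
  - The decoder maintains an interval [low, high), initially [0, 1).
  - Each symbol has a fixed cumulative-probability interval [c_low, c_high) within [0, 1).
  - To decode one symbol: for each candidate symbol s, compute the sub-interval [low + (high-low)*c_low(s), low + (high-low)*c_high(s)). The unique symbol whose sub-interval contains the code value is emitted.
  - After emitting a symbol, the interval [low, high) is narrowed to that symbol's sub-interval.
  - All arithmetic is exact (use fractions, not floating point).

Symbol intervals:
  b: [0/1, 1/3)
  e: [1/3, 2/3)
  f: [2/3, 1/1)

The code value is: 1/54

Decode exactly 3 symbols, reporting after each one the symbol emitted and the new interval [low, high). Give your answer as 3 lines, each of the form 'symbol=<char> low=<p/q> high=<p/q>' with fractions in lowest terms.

Step 1: interval [0/1, 1/1), width = 1/1 - 0/1 = 1/1
  'b': [0/1 + 1/1*0/1, 0/1 + 1/1*1/3) = [0/1, 1/3) <- contains code 1/54
  'e': [0/1 + 1/1*1/3, 0/1 + 1/1*2/3) = [1/3, 2/3)
  'f': [0/1 + 1/1*2/3, 0/1 + 1/1*1/1) = [2/3, 1/1)
  emit 'b', narrow to [0/1, 1/3)
Step 2: interval [0/1, 1/3), width = 1/3 - 0/1 = 1/3
  'b': [0/1 + 1/3*0/1, 0/1 + 1/3*1/3) = [0/1, 1/9) <- contains code 1/54
  'e': [0/1 + 1/3*1/3, 0/1 + 1/3*2/3) = [1/9, 2/9)
  'f': [0/1 + 1/3*2/3, 0/1 + 1/3*1/1) = [2/9, 1/3)
  emit 'b', narrow to [0/1, 1/9)
Step 3: interval [0/1, 1/9), width = 1/9 - 0/1 = 1/9
  'b': [0/1 + 1/9*0/1, 0/1 + 1/9*1/3) = [0/1, 1/27) <- contains code 1/54
  'e': [0/1 + 1/9*1/3, 0/1 + 1/9*2/3) = [1/27, 2/27)
  'f': [0/1 + 1/9*2/3, 0/1 + 1/9*1/1) = [2/27, 1/9)
  emit 'b', narrow to [0/1, 1/27)

Answer: symbol=b low=0/1 high=1/3
symbol=b low=0/1 high=1/9
symbol=b low=0/1 high=1/27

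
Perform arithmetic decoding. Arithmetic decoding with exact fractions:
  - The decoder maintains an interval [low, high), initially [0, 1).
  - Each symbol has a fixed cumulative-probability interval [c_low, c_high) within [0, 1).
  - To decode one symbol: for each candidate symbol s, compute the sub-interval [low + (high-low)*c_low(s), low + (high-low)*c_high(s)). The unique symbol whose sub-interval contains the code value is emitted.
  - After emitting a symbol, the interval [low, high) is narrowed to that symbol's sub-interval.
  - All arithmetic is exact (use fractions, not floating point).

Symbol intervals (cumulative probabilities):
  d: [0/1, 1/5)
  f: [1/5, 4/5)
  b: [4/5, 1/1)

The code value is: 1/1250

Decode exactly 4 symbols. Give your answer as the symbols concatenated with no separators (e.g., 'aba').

Answer: dddd

Derivation:
Step 1: interval [0/1, 1/1), width = 1/1 - 0/1 = 1/1
  'd': [0/1 + 1/1*0/1, 0/1 + 1/1*1/5) = [0/1, 1/5) <- contains code 1/1250
  'f': [0/1 + 1/1*1/5, 0/1 + 1/1*4/5) = [1/5, 4/5)
  'b': [0/1 + 1/1*4/5, 0/1 + 1/1*1/1) = [4/5, 1/1)
  emit 'd', narrow to [0/1, 1/5)
Step 2: interval [0/1, 1/5), width = 1/5 - 0/1 = 1/5
  'd': [0/1 + 1/5*0/1, 0/1 + 1/5*1/5) = [0/1, 1/25) <- contains code 1/1250
  'f': [0/1 + 1/5*1/5, 0/1 + 1/5*4/5) = [1/25, 4/25)
  'b': [0/1 + 1/5*4/5, 0/1 + 1/5*1/1) = [4/25, 1/5)
  emit 'd', narrow to [0/1, 1/25)
Step 3: interval [0/1, 1/25), width = 1/25 - 0/1 = 1/25
  'd': [0/1 + 1/25*0/1, 0/1 + 1/25*1/5) = [0/1, 1/125) <- contains code 1/1250
  'f': [0/1 + 1/25*1/5, 0/1 + 1/25*4/5) = [1/125, 4/125)
  'b': [0/1 + 1/25*4/5, 0/1 + 1/25*1/1) = [4/125, 1/25)
  emit 'd', narrow to [0/1, 1/125)
Step 4: interval [0/1, 1/125), width = 1/125 - 0/1 = 1/125
  'd': [0/1 + 1/125*0/1, 0/1 + 1/125*1/5) = [0/1, 1/625) <- contains code 1/1250
  'f': [0/1 + 1/125*1/5, 0/1 + 1/125*4/5) = [1/625, 4/625)
  'b': [0/1 + 1/125*4/5, 0/1 + 1/125*1/1) = [4/625, 1/125)
  emit 'd', narrow to [0/1, 1/625)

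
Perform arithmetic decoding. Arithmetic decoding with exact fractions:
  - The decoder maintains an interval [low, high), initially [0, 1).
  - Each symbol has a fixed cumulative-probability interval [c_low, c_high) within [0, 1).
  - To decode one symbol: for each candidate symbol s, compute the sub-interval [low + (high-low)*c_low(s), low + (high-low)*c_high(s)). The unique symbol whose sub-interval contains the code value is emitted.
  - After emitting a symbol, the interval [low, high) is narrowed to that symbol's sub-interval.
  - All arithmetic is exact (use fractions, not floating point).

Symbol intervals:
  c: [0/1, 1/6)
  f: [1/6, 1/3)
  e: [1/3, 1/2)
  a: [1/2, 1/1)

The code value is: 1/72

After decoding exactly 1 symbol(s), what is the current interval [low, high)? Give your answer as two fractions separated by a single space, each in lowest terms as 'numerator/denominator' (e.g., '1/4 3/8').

Step 1: interval [0/1, 1/1), width = 1/1 - 0/1 = 1/1
  'c': [0/1 + 1/1*0/1, 0/1 + 1/1*1/6) = [0/1, 1/6) <- contains code 1/72
  'f': [0/1 + 1/1*1/6, 0/1 + 1/1*1/3) = [1/6, 1/3)
  'e': [0/1 + 1/1*1/3, 0/1 + 1/1*1/2) = [1/3, 1/2)
  'a': [0/1 + 1/1*1/2, 0/1 + 1/1*1/1) = [1/2, 1/1)
  emit 'c', narrow to [0/1, 1/6)

Answer: 0/1 1/6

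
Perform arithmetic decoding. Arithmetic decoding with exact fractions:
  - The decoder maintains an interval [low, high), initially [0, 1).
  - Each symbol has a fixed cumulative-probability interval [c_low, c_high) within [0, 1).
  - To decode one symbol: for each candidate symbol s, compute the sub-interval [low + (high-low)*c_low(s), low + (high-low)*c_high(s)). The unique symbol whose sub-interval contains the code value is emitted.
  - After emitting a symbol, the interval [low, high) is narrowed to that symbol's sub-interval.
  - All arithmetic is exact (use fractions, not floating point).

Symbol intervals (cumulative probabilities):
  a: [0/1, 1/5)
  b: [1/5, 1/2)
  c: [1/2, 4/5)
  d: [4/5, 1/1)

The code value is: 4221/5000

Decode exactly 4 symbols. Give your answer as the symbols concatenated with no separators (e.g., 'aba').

Step 1: interval [0/1, 1/1), width = 1/1 - 0/1 = 1/1
  'a': [0/1 + 1/1*0/1, 0/1 + 1/1*1/5) = [0/1, 1/5)
  'b': [0/1 + 1/1*1/5, 0/1 + 1/1*1/2) = [1/5, 1/2)
  'c': [0/1 + 1/1*1/2, 0/1 + 1/1*4/5) = [1/2, 4/5)
  'd': [0/1 + 1/1*4/5, 0/1 + 1/1*1/1) = [4/5, 1/1) <- contains code 4221/5000
  emit 'd', narrow to [4/5, 1/1)
Step 2: interval [4/5, 1/1), width = 1/1 - 4/5 = 1/5
  'a': [4/5 + 1/5*0/1, 4/5 + 1/5*1/5) = [4/5, 21/25)
  'b': [4/5 + 1/5*1/5, 4/5 + 1/5*1/2) = [21/25, 9/10) <- contains code 4221/5000
  'c': [4/5 + 1/5*1/2, 4/5 + 1/5*4/5) = [9/10, 24/25)
  'd': [4/5 + 1/5*4/5, 4/5 + 1/5*1/1) = [24/25, 1/1)
  emit 'b', narrow to [21/25, 9/10)
Step 3: interval [21/25, 9/10), width = 9/10 - 21/25 = 3/50
  'a': [21/25 + 3/50*0/1, 21/25 + 3/50*1/5) = [21/25, 213/250) <- contains code 4221/5000
  'b': [21/25 + 3/50*1/5, 21/25 + 3/50*1/2) = [213/250, 87/100)
  'c': [21/25 + 3/50*1/2, 21/25 + 3/50*4/5) = [87/100, 111/125)
  'd': [21/25 + 3/50*4/5, 21/25 + 3/50*1/1) = [111/125, 9/10)
  emit 'a', narrow to [21/25, 213/250)
Step 4: interval [21/25, 213/250), width = 213/250 - 21/25 = 3/250
  'a': [21/25 + 3/250*0/1, 21/25 + 3/250*1/5) = [21/25, 1053/1250)
  'b': [21/25 + 3/250*1/5, 21/25 + 3/250*1/2) = [1053/1250, 423/500) <- contains code 4221/5000
  'c': [21/25 + 3/250*1/2, 21/25 + 3/250*4/5) = [423/500, 531/625)
  'd': [21/25 + 3/250*4/5, 21/25 + 3/250*1/1) = [531/625, 213/250)
  emit 'b', narrow to [1053/1250, 423/500)

Answer: dbab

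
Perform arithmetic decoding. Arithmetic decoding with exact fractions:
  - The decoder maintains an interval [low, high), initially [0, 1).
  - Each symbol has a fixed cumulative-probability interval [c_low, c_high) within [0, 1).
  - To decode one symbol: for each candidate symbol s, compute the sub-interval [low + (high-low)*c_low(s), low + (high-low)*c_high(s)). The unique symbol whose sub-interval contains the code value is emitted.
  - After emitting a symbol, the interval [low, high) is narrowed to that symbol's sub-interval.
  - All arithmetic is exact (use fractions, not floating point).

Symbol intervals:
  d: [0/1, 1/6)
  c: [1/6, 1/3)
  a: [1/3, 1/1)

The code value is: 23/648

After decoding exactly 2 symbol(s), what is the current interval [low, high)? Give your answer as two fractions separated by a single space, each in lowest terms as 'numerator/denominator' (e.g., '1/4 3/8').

Step 1: interval [0/1, 1/1), width = 1/1 - 0/1 = 1/1
  'd': [0/1 + 1/1*0/1, 0/1 + 1/1*1/6) = [0/1, 1/6) <- contains code 23/648
  'c': [0/1 + 1/1*1/6, 0/1 + 1/1*1/3) = [1/6, 1/3)
  'a': [0/1 + 1/1*1/3, 0/1 + 1/1*1/1) = [1/3, 1/1)
  emit 'd', narrow to [0/1, 1/6)
Step 2: interval [0/1, 1/6), width = 1/6 - 0/1 = 1/6
  'd': [0/1 + 1/6*0/1, 0/1 + 1/6*1/6) = [0/1, 1/36)
  'c': [0/1 + 1/6*1/6, 0/1 + 1/6*1/3) = [1/36, 1/18) <- contains code 23/648
  'a': [0/1 + 1/6*1/3, 0/1 + 1/6*1/1) = [1/18, 1/6)
  emit 'c', narrow to [1/36, 1/18)

Answer: 1/36 1/18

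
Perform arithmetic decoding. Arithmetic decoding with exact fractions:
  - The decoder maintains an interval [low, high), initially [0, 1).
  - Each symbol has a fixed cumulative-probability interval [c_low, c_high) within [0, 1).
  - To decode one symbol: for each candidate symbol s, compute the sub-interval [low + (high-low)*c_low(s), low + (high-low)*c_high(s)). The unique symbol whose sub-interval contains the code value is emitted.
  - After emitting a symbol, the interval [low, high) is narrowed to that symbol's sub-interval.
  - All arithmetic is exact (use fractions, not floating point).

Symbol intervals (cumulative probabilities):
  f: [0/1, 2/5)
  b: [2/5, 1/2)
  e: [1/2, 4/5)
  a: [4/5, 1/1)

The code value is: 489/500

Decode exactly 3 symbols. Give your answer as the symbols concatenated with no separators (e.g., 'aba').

Step 1: interval [0/1, 1/1), width = 1/1 - 0/1 = 1/1
  'f': [0/1 + 1/1*0/1, 0/1 + 1/1*2/5) = [0/1, 2/5)
  'b': [0/1 + 1/1*2/5, 0/1 + 1/1*1/2) = [2/5, 1/2)
  'e': [0/1 + 1/1*1/2, 0/1 + 1/1*4/5) = [1/2, 4/5)
  'a': [0/1 + 1/1*4/5, 0/1 + 1/1*1/1) = [4/5, 1/1) <- contains code 489/500
  emit 'a', narrow to [4/5, 1/1)
Step 2: interval [4/5, 1/1), width = 1/1 - 4/5 = 1/5
  'f': [4/5 + 1/5*0/1, 4/5 + 1/5*2/5) = [4/5, 22/25)
  'b': [4/5 + 1/5*2/5, 4/5 + 1/5*1/2) = [22/25, 9/10)
  'e': [4/5 + 1/5*1/2, 4/5 + 1/5*4/5) = [9/10, 24/25)
  'a': [4/5 + 1/5*4/5, 4/5 + 1/5*1/1) = [24/25, 1/1) <- contains code 489/500
  emit 'a', narrow to [24/25, 1/1)
Step 3: interval [24/25, 1/1), width = 1/1 - 24/25 = 1/25
  'f': [24/25 + 1/25*0/1, 24/25 + 1/25*2/5) = [24/25, 122/125)
  'b': [24/25 + 1/25*2/5, 24/25 + 1/25*1/2) = [122/125, 49/50) <- contains code 489/500
  'e': [24/25 + 1/25*1/2, 24/25 + 1/25*4/5) = [49/50, 124/125)
  'a': [24/25 + 1/25*4/5, 24/25 + 1/25*1/1) = [124/125, 1/1)
  emit 'b', narrow to [122/125, 49/50)

Answer: aab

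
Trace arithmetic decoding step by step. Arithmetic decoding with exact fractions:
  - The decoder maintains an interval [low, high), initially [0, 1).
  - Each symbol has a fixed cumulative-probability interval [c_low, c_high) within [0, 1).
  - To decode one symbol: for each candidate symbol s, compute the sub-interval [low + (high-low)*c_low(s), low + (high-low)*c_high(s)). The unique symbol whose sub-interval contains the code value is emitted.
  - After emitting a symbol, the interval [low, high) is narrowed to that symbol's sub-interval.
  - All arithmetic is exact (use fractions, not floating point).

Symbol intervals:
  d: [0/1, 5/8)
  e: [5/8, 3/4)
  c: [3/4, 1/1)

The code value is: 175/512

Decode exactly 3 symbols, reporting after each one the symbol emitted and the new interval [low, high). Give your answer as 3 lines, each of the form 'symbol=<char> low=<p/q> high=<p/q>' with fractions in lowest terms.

Step 1: interval [0/1, 1/1), width = 1/1 - 0/1 = 1/1
  'd': [0/1 + 1/1*0/1, 0/1 + 1/1*5/8) = [0/1, 5/8) <- contains code 175/512
  'e': [0/1 + 1/1*5/8, 0/1 + 1/1*3/4) = [5/8, 3/4)
  'c': [0/1 + 1/1*3/4, 0/1 + 1/1*1/1) = [3/4, 1/1)
  emit 'd', narrow to [0/1, 5/8)
Step 2: interval [0/1, 5/8), width = 5/8 - 0/1 = 5/8
  'd': [0/1 + 5/8*0/1, 0/1 + 5/8*5/8) = [0/1, 25/64) <- contains code 175/512
  'e': [0/1 + 5/8*5/8, 0/1 + 5/8*3/4) = [25/64, 15/32)
  'c': [0/1 + 5/8*3/4, 0/1 + 5/8*1/1) = [15/32, 5/8)
  emit 'd', narrow to [0/1, 25/64)
Step 3: interval [0/1, 25/64), width = 25/64 - 0/1 = 25/64
  'd': [0/1 + 25/64*0/1, 0/1 + 25/64*5/8) = [0/1, 125/512)
  'e': [0/1 + 25/64*5/8, 0/1 + 25/64*3/4) = [125/512, 75/256)
  'c': [0/1 + 25/64*3/4, 0/1 + 25/64*1/1) = [75/256, 25/64) <- contains code 175/512
  emit 'c', narrow to [75/256, 25/64)

Answer: symbol=d low=0/1 high=5/8
symbol=d low=0/1 high=25/64
symbol=c low=75/256 high=25/64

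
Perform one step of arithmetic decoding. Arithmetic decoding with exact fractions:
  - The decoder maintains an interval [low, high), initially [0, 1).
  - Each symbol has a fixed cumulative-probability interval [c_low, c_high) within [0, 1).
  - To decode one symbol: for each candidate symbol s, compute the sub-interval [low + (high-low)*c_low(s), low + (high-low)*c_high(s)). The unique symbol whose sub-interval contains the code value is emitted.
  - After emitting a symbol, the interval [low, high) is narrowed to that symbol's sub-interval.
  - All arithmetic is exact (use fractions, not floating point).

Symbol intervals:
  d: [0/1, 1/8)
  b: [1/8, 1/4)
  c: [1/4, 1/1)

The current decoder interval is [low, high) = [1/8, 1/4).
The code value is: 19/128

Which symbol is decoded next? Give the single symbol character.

Answer: b

Derivation:
Interval width = high − low = 1/4 − 1/8 = 1/8
Scaled code = (code − low) / width = (19/128 − 1/8) / 1/8 = 3/16
  d: [0/1, 1/8) 
  b: [1/8, 1/4) ← scaled code falls here ✓
  c: [1/4, 1/1) 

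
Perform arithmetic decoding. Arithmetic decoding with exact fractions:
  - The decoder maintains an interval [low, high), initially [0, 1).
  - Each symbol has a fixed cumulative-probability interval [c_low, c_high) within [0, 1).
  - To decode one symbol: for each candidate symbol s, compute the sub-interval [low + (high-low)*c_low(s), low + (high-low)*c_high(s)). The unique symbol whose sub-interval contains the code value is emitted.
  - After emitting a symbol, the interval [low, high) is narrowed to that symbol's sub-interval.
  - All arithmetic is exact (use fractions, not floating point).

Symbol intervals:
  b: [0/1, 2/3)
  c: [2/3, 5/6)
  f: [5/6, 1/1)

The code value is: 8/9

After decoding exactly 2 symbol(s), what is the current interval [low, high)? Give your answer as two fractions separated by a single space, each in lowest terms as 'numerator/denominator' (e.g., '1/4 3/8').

Step 1: interval [0/1, 1/1), width = 1/1 - 0/1 = 1/1
  'b': [0/1 + 1/1*0/1, 0/1 + 1/1*2/3) = [0/1, 2/3)
  'c': [0/1 + 1/1*2/3, 0/1 + 1/1*5/6) = [2/3, 5/6)
  'f': [0/1 + 1/1*5/6, 0/1 + 1/1*1/1) = [5/6, 1/1) <- contains code 8/9
  emit 'f', narrow to [5/6, 1/1)
Step 2: interval [5/6, 1/1), width = 1/1 - 5/6 = 1/6
  'b': [5/6 + 1/6*0/1, 5/6 + 1/6*2/3) = [5/6, 17/18) <- contains code 8/9
  'c': [5/6 + 1/6*2/3, 5/6 + 1/6*5/6) = [17/18, 35/36)
  'f': [5/6 + 1/6*5/6, 5/6 + 1/6*1/1) = [35/36, 1/1)
  emit 'b', narrow to [5/6, 17/18)

Answer: 5/6 17/18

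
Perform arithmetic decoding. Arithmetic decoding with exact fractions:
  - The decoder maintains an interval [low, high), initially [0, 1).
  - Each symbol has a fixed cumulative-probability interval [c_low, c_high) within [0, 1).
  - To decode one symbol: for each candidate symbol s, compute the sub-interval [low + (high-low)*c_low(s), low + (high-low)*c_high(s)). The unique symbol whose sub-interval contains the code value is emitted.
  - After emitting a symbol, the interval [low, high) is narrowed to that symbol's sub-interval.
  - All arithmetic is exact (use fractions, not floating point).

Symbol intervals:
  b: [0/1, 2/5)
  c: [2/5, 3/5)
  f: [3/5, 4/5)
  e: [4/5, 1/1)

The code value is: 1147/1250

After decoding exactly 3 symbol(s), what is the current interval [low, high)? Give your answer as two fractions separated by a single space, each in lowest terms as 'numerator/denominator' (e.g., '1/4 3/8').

Step 1: interval [0/1, 1/1), width = 1/1 - 0/1 = 1/1
  'b': [0/1 + 1/1*0/1, 0/1 + 1/1*2/5) = [0/1, 2/5)
  'c': [0/1 + 1/1*2/5, 0/1 + 1/1*3/5) = [2/5, 3/5)
  'f': [0/1 + 1/1*3/5, 0/1 + 1/1*4/5) = [3/5, 4/5)
  'e': [0/1 + 1/1*4/5, 0/1 + 1/1*1/1) = [4/5, 1/1) <- contains code 1147/1250
  emit 'e', narrow to [4/5, 1/1)
Step 2: interval [4/5, 1/1), width = 1/1 - 4/5 = 1/5
  'b': [4/5 + 1/5*0/1, 4/5 + 1/5*2/5) = [4/5, 22/25)
  'c': [4/5 + 1/5*2/5, 4/5 + 1/5*3/5) = [22/25, 23/25) <- contains code 1147/1250
  'f': [4/5 + 1/5*3/5, 4/5 + 1/5*4/5) = [23/25, 24/25)
  'e': [4/5 + 1/5*4/5, 4/5 + 1/5*1/1) = [24/25, 1/1)
  emit 'c', narrow to [22/25, 23/25)
Step 3: interval [22/25, 23/25), width = 23/25 - 22/25 = 1/25
  'b': [22/25 + 1/25*0/1, 22/25 + 1/25*2/5) = [22/25, 112/125)
  'c': [22/25 + 1/25*2/5, 22/25 + 1/25*3/5) = [112/125, 113/125)
  'f': [22/25 + 1/25*3/5, 22/25 + 1/25*4/5) = [113/125, 114/125)
  'e': [22/25 + 1/25*4/5, 22/25 + 1/25*1/1) = [114/125, 23/25) <- contains code 1147/1250
  emit 'e', narrow to [114/125, 23/25)

Answer: 114/125 23/25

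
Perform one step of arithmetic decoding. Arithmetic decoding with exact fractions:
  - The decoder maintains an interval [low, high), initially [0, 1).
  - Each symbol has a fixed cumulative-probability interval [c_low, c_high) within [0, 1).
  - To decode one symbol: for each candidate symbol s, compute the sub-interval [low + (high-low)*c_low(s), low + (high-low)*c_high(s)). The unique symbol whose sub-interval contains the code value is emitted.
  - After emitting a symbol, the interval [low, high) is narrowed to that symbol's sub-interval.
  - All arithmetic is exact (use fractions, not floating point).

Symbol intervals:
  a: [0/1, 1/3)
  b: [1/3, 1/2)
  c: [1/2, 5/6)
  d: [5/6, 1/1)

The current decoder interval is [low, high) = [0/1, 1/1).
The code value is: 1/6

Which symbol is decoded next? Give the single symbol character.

Answer: a

Derivation:
Interval width = high − low = 1/1 − 0/1 = 1/1
Scaled code = (code − low) / width = (1/6 − 0/1) / 1/1 = 1/6
  a: [0/1, 1/3) ← scaled code falls here ✓
  b: [1/3, 1/2) 
  c: [1/2, 5/6) 
  d: [5/6, 1/1) 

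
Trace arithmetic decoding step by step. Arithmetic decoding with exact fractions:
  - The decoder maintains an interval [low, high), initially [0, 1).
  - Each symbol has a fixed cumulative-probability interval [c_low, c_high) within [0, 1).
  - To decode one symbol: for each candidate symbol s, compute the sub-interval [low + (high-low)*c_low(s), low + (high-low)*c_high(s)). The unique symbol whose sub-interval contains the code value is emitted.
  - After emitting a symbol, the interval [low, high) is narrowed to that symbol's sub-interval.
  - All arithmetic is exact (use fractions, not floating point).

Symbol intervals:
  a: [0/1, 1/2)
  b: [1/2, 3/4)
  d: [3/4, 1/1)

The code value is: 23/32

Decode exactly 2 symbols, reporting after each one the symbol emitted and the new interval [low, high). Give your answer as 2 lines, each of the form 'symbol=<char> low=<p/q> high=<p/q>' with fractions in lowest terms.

Step 1: interval [0/1, 1/1), width = 1/1 - 0/1 = 1/1
  'a': [0/1 + 1/1*0/1, 0/1 + 1/1*1/2) = [0/1, 1/2)
  'b': [0/1 + 1/1*1/2, 0/1 + 1/1*3/4) = [1/2, 3/4) <- contains code 23/32
  'd': [0/1 + 1/1*3/4, 0/1 + 1/1*1/1) = [3/4, 1/1)
  emit 'b', narrow to [1/2, 3/4)
Step 2: interval [1/2, 3/4), width = 3/4 - 1/2 = 1/4
  'a': [1/2 + 1/4*0/1, 1/2 + 1/4*1/2) = [1/2, 5/8)
  'b': [1/2 + 1/4*1/2, 1/2 + 1/4*3/4) = [5/8, 11/16)
  'd': [1/2 + 1/4*3/4, 1/2 + 1/4*1/1) = [11/16, 3/4) <- contains code 23/32
  emit 'd', narrow to [11/16, 3/4)

Answer: symbol=b low=1/2 high=3/4
symbol=d low=11/16 high=3/4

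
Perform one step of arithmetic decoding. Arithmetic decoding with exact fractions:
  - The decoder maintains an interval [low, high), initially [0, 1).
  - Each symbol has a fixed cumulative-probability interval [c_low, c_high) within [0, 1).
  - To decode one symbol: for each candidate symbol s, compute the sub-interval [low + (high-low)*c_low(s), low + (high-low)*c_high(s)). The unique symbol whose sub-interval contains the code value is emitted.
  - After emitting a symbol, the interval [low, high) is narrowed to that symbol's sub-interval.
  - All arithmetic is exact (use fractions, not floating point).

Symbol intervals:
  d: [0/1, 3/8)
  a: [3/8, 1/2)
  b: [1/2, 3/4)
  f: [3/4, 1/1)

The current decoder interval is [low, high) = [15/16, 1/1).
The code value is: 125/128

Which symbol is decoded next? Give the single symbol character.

Answer: b

Derivation:
Interval width = high − low = 1/1 − 15/16 = 1/16
Scaled code = (code − low) / width = (125/128 − 15/16) / 1/16 = 5/8
  d: [0/1, 3/8) 
  a: [3/8, 1/2) 
  b: [1/2, 3/4) ← scaled code falls here ✓
  f: [3/4, 1/1) 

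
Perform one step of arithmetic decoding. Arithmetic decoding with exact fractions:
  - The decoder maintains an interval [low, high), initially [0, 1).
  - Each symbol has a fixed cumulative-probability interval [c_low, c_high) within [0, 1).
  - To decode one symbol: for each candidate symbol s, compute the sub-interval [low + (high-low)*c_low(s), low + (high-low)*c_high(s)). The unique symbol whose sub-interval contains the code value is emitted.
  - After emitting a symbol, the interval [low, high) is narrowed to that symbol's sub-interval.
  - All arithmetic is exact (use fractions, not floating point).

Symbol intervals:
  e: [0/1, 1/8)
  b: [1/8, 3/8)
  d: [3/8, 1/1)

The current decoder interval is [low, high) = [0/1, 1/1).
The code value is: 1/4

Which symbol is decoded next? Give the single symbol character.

Interval width = high − low = 1/1 − 0/1 = 1/1
Scaled code = (code − low) / width = (1/4 − 0/1) / 1/1 = 1/4
  e: [0/1, 1/8) 
  b: [1/8, 3/8) ← scaled code falls here ✓
  d: [3/8, 1/1) 

Answer: b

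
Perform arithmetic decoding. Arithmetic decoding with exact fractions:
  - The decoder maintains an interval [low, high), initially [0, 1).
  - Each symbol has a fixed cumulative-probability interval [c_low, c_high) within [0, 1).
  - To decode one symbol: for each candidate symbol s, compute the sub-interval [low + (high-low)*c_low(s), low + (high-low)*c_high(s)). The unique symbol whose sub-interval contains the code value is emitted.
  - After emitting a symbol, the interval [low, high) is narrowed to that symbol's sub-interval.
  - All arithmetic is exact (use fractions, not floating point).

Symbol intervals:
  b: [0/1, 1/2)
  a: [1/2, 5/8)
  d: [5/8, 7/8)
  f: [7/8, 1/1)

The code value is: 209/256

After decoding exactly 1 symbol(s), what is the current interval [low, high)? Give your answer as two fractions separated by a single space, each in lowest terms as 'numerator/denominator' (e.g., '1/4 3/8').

Answer: 5/8 7/8

Derivation:
Step 1: interval [0/1, 1/1), width = 1/1 - 0/1 = 1/1
  'b': [0/1 + 1/1*0/1, 0/1 + 1/1*1/2) = [0/1, 1/2)
  'a': [0/1 + 1/1*1/2, 0/1 + 1/1*5/8) = [1/2, 5/8)
  'd': [0/1 + 1/1*5/8, 0/1 + 1/1*7/8) = [5/8, 7/8) <- contains code 209/256
  'f': [0/1 + 1/1*7/8, 0/1 + 1/1*1/1) = [7/8, 1/1)
  emit 'd', narrow to [5/8, 7/8)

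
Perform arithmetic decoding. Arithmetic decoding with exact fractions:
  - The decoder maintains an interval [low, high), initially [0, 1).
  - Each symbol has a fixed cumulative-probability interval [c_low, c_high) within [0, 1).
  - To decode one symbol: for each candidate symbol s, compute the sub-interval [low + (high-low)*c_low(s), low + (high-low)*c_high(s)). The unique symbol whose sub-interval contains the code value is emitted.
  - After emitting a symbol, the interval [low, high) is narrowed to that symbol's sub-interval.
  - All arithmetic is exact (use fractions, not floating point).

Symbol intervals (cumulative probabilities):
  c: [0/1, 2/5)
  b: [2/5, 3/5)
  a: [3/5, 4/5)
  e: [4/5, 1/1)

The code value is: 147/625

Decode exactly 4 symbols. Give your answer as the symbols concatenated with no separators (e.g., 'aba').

Step 1: interval [0/1, 1/1), width = 1/1 - 0/1 = 1/1
  'c': [0/1 + 1/1*0/1, 0/1 + 1/1*2/5) = [0/1, 2/5) <- contains code 147/625
  'b': [0/1 + 1/1*2/5, 0/1 + 1/1*3/5) = [2/5, 3/5)
  'a': [0/1 + 1/1*3/5, 0/1 + 1/1*4/5) = [3/5, 4/5)
  'e': [0/1 + 1/1*4/5, 0/1 + 1/1*1/1) = [4/5, 1/1)
  emit 'c', narrow to [0/1, 2/5)
Step 2: interval [0/1, 2/5), width = 2/5 - 0/1 = 2/5
  'c': [0/1 + 2/5*0/1, 0/1 + 2/5*2/5) = [0/1, 4/25)
  'b': [0/1 + 2/5*2/5, 0/1 + 2/5*3/5) = [4/25, 6/25) <- contains code 147/625
  'a': [0/1 + 2/5*3/5, 0/1 + 2/5*4/5) = [6/25, 8/25)
  'e': [0/1 + 2/5*4/5, 0/1 + 2/5*1/1) = [8/25, 2/5)
  emit 'b', narrow to [4/25, 6/25)
Step 3: interval [4/25, 6/25), width = 6/25 - 4/25 = 2/25
  'c': [4/25 + 2/25*0/1, 4/25 + 2/25*2/5) = [4/25, 24/125)
  'b': [4/25 + 2/25*2/5, 4/25 + 2/25*3/5) = [24/125, 26/125)
  'a': [4/25 + 2/25*3/5, 4/25 + 2/25*4/5) = [26/125, 28/125)
  'e': [4/25 + 2/25*4/5, 4/25 + 2/25*1/1) = [28/125, 6/25) <- contains code 147/625
  emit 'e', narrow to [28/125, 6/25)
Step 4: interval [28/125, 6/25), width = 6/25 - 28/125 = 2/125
  'c': [28/125 + 2/125*0/1, 28/125 + 2/125*2/5) = [28/125, 144/625)
  'b': [28/125 + 2/125*2/5, 28/125 + 2/125*3/5) = [144/625, 146/625)
  'a': [28/125 + 2/125*3/5, 28/125 + 2/125*4/5) = [146/625, 148/625) <- contains code 147/625
  'e': [28/125 + 2/125*4/5, 28/125 + 2/125*1/1) = [148/625, 6/25)
  emit 'a', narrow to [146/625, 148/625)

Answer: cbea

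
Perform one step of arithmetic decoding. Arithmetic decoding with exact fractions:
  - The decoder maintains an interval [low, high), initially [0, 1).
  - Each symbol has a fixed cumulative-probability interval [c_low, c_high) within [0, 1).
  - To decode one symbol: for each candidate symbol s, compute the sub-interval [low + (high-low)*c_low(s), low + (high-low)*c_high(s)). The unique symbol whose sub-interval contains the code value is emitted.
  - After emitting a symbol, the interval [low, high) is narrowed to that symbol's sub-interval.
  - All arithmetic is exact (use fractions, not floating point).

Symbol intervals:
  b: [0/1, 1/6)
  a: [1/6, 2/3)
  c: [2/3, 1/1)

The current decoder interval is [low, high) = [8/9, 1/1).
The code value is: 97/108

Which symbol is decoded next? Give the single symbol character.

Answer: b

Derivation:
Interval width = high − low = 1/1 − 8/9 = 1/9
Scaled code = (code − low) / width = (97/108 − 8/9) / 1/9 = 1/12
  b: [0/1, 1/6) ← scaled code falls here ✓
  a: [1/6, 2/3) 
  c: [2/3, 1/1) 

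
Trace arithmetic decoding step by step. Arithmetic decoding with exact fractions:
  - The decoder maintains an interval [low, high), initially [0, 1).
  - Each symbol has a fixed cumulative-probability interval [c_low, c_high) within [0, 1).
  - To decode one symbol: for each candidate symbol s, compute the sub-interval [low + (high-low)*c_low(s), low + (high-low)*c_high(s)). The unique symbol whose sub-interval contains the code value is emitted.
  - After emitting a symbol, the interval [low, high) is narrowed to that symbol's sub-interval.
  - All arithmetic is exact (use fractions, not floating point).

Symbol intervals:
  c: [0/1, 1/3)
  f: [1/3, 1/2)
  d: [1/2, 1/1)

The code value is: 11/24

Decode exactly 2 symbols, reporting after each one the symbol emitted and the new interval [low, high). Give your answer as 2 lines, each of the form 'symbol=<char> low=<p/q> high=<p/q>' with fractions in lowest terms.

Step 1: interval [0/1, 1/1), width = 1/1 - 0/1 = 1/1
  'c': [0/1 + 1/1*0/1, 0/1 + 1/1*1/3) = [0/1, 1/3)
  'f': [0/1 + 1/1*1/3, 0/1 + 1/1*1/2) = [1/3, 1/2) <- contains code 11/24
  'd': [0/1 + 1/1*1/2, 0/1 + 1/1*1/1) = [1/2, 1/1)
  emit 'f', narrow to [1/3, 1/2)
Step 2: interval [1/3, 1/2), width = 1/2 - 1/3 = 1/6
  'c': [1/3 + 1/6*0/1, 1/3 + 1/6*1/3) = [1/3, 7/18)
  'f': [1/3 + 1/6*1/3, 1/3 + 1/6*1/2) = [7/18, 5/12)
  'd': [1/3 + 1/6*1/2, 1/3 + 1/6*1/1) = [5/12, 1/2) <- contains code 11/24
  emit 'd', narrow to [5/12, 1/2)

Answer: symbol=f low=1/3 high=1/2
symbol=d low=5/12 high=1/2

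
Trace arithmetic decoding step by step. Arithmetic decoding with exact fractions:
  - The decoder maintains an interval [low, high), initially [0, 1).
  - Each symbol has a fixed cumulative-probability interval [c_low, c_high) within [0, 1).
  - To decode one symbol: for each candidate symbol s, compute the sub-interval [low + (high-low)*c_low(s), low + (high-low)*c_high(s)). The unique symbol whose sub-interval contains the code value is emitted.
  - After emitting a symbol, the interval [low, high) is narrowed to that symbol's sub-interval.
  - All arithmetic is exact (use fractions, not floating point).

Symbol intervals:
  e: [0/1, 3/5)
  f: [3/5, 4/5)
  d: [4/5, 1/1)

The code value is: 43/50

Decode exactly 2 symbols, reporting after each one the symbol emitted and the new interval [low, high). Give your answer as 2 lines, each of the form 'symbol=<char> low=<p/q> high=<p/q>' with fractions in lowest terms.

Answer: symbol=d low=4/5 high=1/1
symbol=e low=4/5 high=23/25

Derivation:
Step 1: interval [0/1, 1/1), width = 1/1 - 0/1 = 1/1
  'e': [0/1 + 1/1*0/1, 0/1 + 1/1*3/5) = [0/1, 3/5)
  'f': [0/1 + 1/1*3/5, 0/1 + 1/1*4/5) = [3/5, 4/5)
  'd': [0/1 + 1/1*4/5, 0/1 + 1/1*1/1) = [4/5, 1/1) <- contains code 43/50
  emit 'd', narrow to [4/5, 1/1)
Step 2: interval [4/5, 1/1), width = 1/1 - 4/5 = 1/5
  'e': [4/5 + 1/5*0/1, 4/5 + 1/5*3/5) = [4/5, 23/25) <- contains code 43/50
  'f': [4/5 + 1/5*3/5, 4/5 + 1/5*4/5) = [23/25, 24/25)
  'd': [4/5 + 1/5*4/5, 4/5 + 1/5*1/1) = [24/25, 1/1)
  emit 'e', narrow to [4/5, 23/25)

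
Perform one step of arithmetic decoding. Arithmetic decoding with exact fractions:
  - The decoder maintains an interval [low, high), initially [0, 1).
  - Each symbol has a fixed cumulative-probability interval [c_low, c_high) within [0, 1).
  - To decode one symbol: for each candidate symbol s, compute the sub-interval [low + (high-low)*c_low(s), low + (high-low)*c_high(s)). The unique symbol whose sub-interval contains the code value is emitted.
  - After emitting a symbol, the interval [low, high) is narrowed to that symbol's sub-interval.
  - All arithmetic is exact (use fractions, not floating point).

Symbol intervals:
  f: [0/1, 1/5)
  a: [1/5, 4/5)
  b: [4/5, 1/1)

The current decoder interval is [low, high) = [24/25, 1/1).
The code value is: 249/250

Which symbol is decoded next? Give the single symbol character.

Answer: b

Derivation:
Interval width = high − low = 1/1 − 24/25 = 1/25
Scaled code = (code − low) / width = (249/250 − 24/25) / 1/25 = 9/10
  f: [0/1, 1/5) 
  a: [1/5, 4/5) 
  b: [4/5, 1/1) ← scaled code falls here ✓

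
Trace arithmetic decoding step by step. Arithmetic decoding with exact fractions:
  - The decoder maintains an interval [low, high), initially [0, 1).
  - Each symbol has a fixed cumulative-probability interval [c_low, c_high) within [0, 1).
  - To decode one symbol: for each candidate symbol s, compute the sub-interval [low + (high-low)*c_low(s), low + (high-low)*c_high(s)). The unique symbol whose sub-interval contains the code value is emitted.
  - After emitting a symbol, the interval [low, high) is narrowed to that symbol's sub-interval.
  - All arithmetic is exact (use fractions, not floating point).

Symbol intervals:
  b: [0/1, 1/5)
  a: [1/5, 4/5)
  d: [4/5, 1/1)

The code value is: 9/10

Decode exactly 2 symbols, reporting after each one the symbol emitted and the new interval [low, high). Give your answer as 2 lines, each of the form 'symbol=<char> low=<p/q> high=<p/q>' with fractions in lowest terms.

Step 1: interval [0/1, 1/1), width = 1/1 - 0/1 = 1/1
  'b': [0/1 + 1/1*0/1, 0/1 + 1/1*1/5) = [0/1, 1/5)
  'a': [0/1 + 1/1*1/5, 0/1 + 1/1*4/5) = [1/5, 4/5)
  'd': [0/1 + 1/1*4/5, 0/1 + 1/1*1/1) = [4/5, 1/1) <- contains code 9/10
  emit 'd', narrow to [4/5, 1/1)
Step 2: interval [4/5, 1/1), width = 1/1 - 4/5 = 1/5
  'b': [4/5 + 1/5*0/1, 4/5 + 1/5*1/5) = [4/5, 21/25)
  'a': [4/5 + 1/5*1/5, 4/5 + 1/5*4/5) = [21/25, 24/25) <- contains code 9/10
  'd': [4/5 + 1/5*4/5, 4/5 + 1/5*1/1) = [24/25, 1/1)
  emit 'a', narrow to [21/25, 24/25)

Answer: symbol=d low=4/5 high=1/1
symbol=a low=21/25 high=24/25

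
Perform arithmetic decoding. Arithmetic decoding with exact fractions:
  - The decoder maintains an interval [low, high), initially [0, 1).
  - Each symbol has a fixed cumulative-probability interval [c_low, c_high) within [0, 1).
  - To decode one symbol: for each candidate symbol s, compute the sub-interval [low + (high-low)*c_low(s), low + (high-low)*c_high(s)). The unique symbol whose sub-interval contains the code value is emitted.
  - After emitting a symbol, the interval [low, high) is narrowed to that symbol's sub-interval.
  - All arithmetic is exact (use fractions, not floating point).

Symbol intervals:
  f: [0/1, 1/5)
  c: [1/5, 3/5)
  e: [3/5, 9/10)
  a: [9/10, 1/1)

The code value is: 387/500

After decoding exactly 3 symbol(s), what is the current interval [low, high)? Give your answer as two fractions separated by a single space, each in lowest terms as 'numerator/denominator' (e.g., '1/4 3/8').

Answer: 96/125 39/50

Derivation:
Step 1: interval [0/1, 1/1), width = 1/1 - 0/1 = 1/1
  'f': [0/1 + 1/1*0/1, 0/1 + 1/1*1/5) = [0/1, 1/5)
  'c': [0/1 + 1/1*1/5, 0/1 + 1/1*3/5) = [1/5, 3/5)
  'e': [0/1 + 1/1*3/5, 0/1 + 1/1*9/10) = [3/5, 9/10) <- contains code 387/500
  'a': [0/1 + 1/1*9/10, 0/1 + 1/1*1/1) = [9/10, 1/1)
  emit 'e', narrow to [3/5, 9/10)
Step 2: interval [3/5, 9/10), width = 9/10 - 3/5 = 3/10
  'f': [3/5 + 3/10*0/1, 3/5 + 3/10*1/5) = [3/5, 33/50)
  'c': [3/5 + 3/10*1/5, 3/5 + 3/10*3/5) = [33/50, 39/50) <- contains code 387/500
  'e': [3/5 + 3/10*3/5, 3/5 + 3/10*9/10) = [39/50, 87/100)
  'a': [3/5 + 3/10*9/10, 3/5 + 3/10*1/1) = [87/100, 9/10)
  emit 'c', narrow to [33/50, 39/50)
Step 3: interval [33/50, 39/50), width = 39/50 - 33/50 = 3/25
  'f': [33/50 + 3/25*0/1, 33/50 + 3/25*1/5) = [33/50, 171/250)
  'c': [33/50 + 3/25*1/5, 33/50 + 3/25*3/5) = [171/250, 183/250)
  'e': [33/50 + 3/25*3/5, 33/50 + 3/25*9/10) = [183/250, 96/125)
  'a': [33/50 + 3/25*9/10, 33/50 + 3/25*1/1) = [96/125, 39/50) <- contains code 387/500
  emit 'a', narrow to [96/125, 39/50)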